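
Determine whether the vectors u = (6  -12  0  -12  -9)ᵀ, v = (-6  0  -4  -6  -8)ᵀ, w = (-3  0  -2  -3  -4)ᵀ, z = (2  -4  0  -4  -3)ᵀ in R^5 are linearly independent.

Row-reduce the matrix whose columns are u, v, w, z.
The reduction yields 2 nonzero rows, so the rank is 2.
Since rank 2 < 4, the set is linearly dependent.
Indeed v - 2w = 0.

linearly dependent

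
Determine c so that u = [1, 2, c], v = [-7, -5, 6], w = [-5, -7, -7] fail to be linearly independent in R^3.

c = 27/8

Dependence holds iff the 3×3 matrix [u v w] is singular.
Cofactor expansion gives det = 24*c - 81.
Solving 24*c - 81 = 0 yields c = 27/8.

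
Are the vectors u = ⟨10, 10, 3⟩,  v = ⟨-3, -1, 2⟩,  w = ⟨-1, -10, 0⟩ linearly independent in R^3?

linearly independent

The matrix [u|v|w] has determinant 267.
A nonzero determinant means the columns are linearly independent.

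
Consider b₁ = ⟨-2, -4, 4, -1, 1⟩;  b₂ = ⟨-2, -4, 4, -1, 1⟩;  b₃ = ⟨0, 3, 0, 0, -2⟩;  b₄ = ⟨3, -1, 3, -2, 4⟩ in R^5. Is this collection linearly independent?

linearly dependent

Two of the vectors are equal, giving an immediate dependence.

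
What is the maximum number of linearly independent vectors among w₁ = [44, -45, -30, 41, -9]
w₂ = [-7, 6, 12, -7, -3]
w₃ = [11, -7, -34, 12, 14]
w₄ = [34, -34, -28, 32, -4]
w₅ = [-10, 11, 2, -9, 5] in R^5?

Row-reduce the 5×5 matrix with these as rows.
Exactly 2 pivots survive; hence the rank is 2.

2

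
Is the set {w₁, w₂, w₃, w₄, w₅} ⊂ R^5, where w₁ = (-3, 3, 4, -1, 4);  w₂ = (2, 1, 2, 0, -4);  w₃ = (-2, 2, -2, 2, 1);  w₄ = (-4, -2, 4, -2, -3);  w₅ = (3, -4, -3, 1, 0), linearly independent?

Place the vectors as rows of a 5×5 matrix and reduce to echelon form.
The reduction yields 5 nonzero rows, so the rank is 5.
Since rank = 5 (the number of vectors), the set is linearly independent.

linearly independent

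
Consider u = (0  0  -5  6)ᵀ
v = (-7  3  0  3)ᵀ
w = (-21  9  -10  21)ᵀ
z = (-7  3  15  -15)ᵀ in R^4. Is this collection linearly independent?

Form the 4×4 matrix with these as columns; its determinant is 0.
A zero determinant means the columns are linearly dependent.

linearly dependent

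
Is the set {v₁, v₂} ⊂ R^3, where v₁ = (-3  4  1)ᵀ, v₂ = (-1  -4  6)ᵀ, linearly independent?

linearly independent

Row-reduce the matrix whose columns are v₁, v₂.
The reduction yields 2 nonzero rows, so the rank is 2.
Since rank = 2 (the number of vectors), the set is linearly independent.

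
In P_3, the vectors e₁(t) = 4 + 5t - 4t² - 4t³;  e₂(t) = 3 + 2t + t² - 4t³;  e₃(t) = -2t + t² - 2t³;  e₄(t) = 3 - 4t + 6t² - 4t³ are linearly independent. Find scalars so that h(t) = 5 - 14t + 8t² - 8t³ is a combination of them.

Work in coordinates with respect to the standard basis {1, t, …, t³}.
Set up the augmented matrix [e₁ | e₂ | e₃ | e₄ | h] and row-reduce.
The system has the unique solution (α₁, …, α₄) = (2, -4, 2, 3).

h = 2e₁ - 4e₂ + 2e₃ + 3e₄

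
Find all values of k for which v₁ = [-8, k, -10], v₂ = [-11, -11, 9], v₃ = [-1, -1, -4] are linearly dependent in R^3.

Place the vectors as rows of a 3×3 matrix; dependence ⇔ determinant zero.
Cofactor expansion gives det = -53*k - 424.
Setting this to zero gives k = -8.

k = -8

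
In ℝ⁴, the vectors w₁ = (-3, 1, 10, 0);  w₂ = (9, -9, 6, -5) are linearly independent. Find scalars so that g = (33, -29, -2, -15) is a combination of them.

g = -2w₁ + 3w₂

Set up the augmented matrix [w₁ | w₂ | g] and row-reduce.
The system has the unique solution (a₁, a₂) = (-2, 3).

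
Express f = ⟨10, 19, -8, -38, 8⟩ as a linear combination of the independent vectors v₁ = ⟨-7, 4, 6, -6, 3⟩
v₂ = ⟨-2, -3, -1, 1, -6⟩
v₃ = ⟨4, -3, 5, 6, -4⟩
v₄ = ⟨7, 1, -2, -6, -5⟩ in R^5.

f = v₁ - 2v₂ - 2v₃ + 3v₄

Set up the augmented matrix [v₁ | v₂ | v₃ | v₄ | f] and row-reduce.
Row-reducing the augmented matrix gives the unique coefficients (α₁, …, α₄) = (1, -2, -2, 3).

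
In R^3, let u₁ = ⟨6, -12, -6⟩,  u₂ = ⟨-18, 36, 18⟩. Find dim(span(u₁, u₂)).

1

Row-reduce the 2×3 matrix with these as rows.
There is 1 pivot column, so rank = 1.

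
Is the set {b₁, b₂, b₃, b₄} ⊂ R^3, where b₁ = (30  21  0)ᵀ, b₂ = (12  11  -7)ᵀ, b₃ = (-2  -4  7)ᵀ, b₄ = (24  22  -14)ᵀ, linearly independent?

linearly dependent

There are 4 vectors in a 3-dimensional space, so they cannot be linearly independent.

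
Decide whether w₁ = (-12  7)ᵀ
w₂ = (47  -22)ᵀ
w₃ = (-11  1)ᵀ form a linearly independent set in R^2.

linearly dependent

There are 3 vectors in a 2-dimensional space, so they cannot be linearly independent.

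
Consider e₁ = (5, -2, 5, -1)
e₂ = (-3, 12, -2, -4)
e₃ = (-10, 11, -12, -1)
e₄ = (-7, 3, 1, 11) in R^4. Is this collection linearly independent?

linearly independent

Row-reduce the matrix whose columns are e₁, e₂, e₃, e₄.
The reduction yields 4 nonzero rows, so the rank is 4.
Since rank = 4 (the number of vectors), the set is linearly independent.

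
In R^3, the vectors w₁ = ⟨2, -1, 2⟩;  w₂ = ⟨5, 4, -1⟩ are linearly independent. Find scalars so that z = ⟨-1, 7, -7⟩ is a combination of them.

Since w₁, w₂ are independent, the coefficients expressing z are uniquely determined by a linear system.
Row-reducing the augmented matrix gives the unique coefficients (c₁, c₂) = (-3, 1).

z = -3w₁ + w₂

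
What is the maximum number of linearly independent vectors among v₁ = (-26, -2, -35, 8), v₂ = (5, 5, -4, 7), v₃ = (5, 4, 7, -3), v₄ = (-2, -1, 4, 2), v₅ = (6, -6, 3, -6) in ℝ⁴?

4

Apply Gaussian elimination to the matrix whose rows are v₁, v₂, v₃, v₄, v₅.
There are 4 pivot columns, so rank = 4.
(With 5 elements in a 4-dimensional space the rank is at most 4.)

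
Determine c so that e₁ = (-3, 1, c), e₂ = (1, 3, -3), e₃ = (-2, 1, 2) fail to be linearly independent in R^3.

c = 23/7

Place the vectors as rows of a 3×3 matrix; dependence ⇔ determinant zero.
Cofactor expansion gives det = 7*c - 23.
Solving 7*c - 23 = 0 yields c = 23/7.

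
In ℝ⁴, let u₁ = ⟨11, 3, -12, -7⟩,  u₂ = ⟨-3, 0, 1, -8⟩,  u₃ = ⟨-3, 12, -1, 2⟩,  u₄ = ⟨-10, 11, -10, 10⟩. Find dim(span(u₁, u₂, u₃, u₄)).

dim = 4

Form the matrix with u₁, u₂, u₃, u₄ as columns and reduce.
Exactly 4 pivots survive; hence the rank is 4.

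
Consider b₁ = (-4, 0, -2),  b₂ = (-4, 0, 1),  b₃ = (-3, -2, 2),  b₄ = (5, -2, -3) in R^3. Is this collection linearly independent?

There are 4 vectors in a 3-dimensional space, so they cannot be linearly independent.

linearly dependent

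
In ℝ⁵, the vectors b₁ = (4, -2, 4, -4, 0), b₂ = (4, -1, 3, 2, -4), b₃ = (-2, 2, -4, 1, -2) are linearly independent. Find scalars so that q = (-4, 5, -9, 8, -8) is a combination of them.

q = -b₁ + b₂ + 2b₃

Solve the system with b₁, b₂, b₃ as columns and q as the right-hand side.
The system has the unique solution (a₁, a₂, a₃) = (-1, 1, 2).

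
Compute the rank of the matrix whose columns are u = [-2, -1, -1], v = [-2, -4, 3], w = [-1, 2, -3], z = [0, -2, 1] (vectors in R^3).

rank 3

Apply Gaussian elimination to the matrix whose rows are u, v, w, z.
There are 3 pivot columns, so rank = 3.
(With 4 elements in a 3-dimensional space the rank is at most 3.)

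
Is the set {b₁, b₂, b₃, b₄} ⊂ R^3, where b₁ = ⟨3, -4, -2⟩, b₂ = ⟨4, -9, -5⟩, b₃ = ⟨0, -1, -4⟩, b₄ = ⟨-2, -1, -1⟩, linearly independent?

linearly dependent

There are 4 vectors in a 3-dimensional space, so they cannot be linearly independent.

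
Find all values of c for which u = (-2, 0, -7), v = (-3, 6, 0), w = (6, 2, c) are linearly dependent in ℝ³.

c = 49/2

Dependence holds iff the 3×3 matrix [u v w] is singular.
Expanding, det = 294 - 12*c.
Setting this to zero gives c = 49/2.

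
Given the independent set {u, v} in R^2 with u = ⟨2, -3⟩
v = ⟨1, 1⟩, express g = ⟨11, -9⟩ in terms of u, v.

g = 4u + 3v

Solve the system with u, v as columns and g as the right-hand side.
The system has the unique solution (c₁, c₂) = (4, 3).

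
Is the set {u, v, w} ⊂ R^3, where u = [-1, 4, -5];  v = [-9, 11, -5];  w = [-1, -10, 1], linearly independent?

linearly independent

Place the vectors as rows of a 3×3 matrix and reduce to echelon form.
The reduction yields 3 nonzero rows, so the rank is 3.
Since rank = 3 (the number of vectors), the set is linearly independent.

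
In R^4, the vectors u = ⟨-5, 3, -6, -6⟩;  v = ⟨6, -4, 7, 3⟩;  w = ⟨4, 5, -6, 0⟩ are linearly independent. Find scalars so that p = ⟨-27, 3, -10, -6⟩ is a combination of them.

p = -u - 4v - 2w

Since u, v, w are independent, the coefficients expressing p are uniquely determined by a linear system.
Row-reducing the augmented matrix gives the unique coefficients (c₁, c₂, c₃) = (-1, -4, -2).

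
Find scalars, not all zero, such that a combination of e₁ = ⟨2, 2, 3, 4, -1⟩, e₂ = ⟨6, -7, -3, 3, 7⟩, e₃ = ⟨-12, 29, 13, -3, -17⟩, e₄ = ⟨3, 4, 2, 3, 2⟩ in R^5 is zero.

Write the vectors as columns of a matrix and find a nonzero vector in its null space.
One solution (up to scaling) is (0, 3, 1, -2).

3e₂ + e₃ - 2e₄ = 0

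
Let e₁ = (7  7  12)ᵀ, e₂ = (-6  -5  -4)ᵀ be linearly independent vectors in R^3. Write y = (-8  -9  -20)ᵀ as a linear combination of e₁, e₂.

Set up the augmented matrix [e₁ | e₂ | y] and row-reduce.
Row-reducing the augmented matrix gives the unique coefficients (a₁, a₂) = (-2, -1).

y = -2e₁ - e₂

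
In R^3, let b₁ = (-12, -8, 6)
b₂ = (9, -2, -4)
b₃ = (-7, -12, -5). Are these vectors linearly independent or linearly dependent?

Place the vectors as rows of a 3×3 matrix and reduce to echelon form.
The reduction yields 3 nonzero rows, so the rank is 3.
Since rank = 3 (the number of vectors), the set is linearly independent.

linearly independent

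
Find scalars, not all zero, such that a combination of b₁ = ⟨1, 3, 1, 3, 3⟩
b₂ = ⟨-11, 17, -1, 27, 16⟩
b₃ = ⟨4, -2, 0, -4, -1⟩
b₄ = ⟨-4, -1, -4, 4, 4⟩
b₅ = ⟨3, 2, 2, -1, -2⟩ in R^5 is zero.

Set up α₁b₁ + … + α₅b₅ = 0 and solve the homogeneous system.
The free variable yields coefficients (3, -1, -3, 2, 2) (any nonzero multiple also works).

3b₁ - b₂ - 3b₃ + 2b₄ + 2b₅ = 0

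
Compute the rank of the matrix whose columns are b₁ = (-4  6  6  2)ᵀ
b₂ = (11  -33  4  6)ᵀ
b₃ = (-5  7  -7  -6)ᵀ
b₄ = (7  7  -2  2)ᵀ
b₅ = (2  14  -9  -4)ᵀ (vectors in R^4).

rank 3

Form the matrix with b₁, b₂, b₃, b₄, b₅ as columns and reduce.
Exactly 3 pivots survive; hence the rank is 3.
(With 5 elements in a 4-dimensional space the rank is at most 4.)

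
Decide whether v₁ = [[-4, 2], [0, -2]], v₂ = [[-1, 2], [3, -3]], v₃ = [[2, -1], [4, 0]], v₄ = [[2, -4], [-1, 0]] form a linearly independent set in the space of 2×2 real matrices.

linearly independent

Take coordinates with respect to the standard basis {E₁₁, E₁₂, E₂₁, E₂₂}.
Place the vectors as rows of a 4×4 matrix and reduce to echelon form.
The reduction yields 4 nonzero rows, so the rank is 4.
Since rank = 4 (the number of vectors), the set is linearly independent.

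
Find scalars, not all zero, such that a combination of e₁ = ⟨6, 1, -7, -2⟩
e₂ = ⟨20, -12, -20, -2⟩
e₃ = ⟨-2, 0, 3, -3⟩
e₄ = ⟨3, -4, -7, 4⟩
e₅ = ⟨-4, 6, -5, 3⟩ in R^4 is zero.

2e₁ - e₂ + e₃ + 2e₄ - e₅ = 0

Set up α₁e₁ + … + α₅e₅ = 0 and solve the homogeneous system.
The free variable yields coefficients (2, -1, 1, 2, -1) (any nonzero multiple also works).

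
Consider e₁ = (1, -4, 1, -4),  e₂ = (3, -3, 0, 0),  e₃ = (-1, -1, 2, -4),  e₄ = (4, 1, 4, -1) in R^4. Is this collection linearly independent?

Form the 4×4 matrix with these as columns; its determinant is -24.
A nonzero determinant means the columns are linearly independent.

linearly independent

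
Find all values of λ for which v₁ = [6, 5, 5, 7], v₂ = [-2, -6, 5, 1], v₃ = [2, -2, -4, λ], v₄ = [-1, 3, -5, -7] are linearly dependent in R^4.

λ = 24

The vectors are dependent exactly when the determinant of the matrix with rows v₁, v₂, v₃, v₄ vanishes.
Cofactor expansion gives det = 45*λ - 1080.
Solving 45*λ - 1080 = 0 yields λ = 24.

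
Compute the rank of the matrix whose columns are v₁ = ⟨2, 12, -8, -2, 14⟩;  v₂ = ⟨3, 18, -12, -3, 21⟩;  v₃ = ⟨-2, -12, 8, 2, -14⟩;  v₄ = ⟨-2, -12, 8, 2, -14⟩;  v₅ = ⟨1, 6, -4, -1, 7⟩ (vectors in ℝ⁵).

rank 1

Apply Gaussian elimination to the matrix whose rows are v₁, v₂, v₃, v₄, v₅.
Exactly 1 pivot survives; hence the rank is 1.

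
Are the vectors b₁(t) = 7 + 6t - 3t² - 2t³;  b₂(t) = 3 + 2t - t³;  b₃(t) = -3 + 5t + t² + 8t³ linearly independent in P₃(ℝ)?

linearly independent

Write each element as a coordinate vector in ℝ⁴ using {1, t, …, t³}.
Place the vectors as rows of a 3×4 matrix and reduce to echelon form.
The reduction yields 3 nonzero rows, so the rank is 3.
Since rank = 3 (the number of vectors), the set is linearly independent.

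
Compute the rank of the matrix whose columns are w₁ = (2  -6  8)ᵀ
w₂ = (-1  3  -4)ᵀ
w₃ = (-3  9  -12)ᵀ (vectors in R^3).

Form the matrix with w₁, w₂, w₃ as columns and reduce.
The echelon form has 1 nonzero row, so the rank is 1.

rank 1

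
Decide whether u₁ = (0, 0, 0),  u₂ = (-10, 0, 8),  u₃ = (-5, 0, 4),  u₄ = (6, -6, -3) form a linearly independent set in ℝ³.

There are 4 vectors in a 3-dimensional space, so they cannot be linearly independent.

linearly dependent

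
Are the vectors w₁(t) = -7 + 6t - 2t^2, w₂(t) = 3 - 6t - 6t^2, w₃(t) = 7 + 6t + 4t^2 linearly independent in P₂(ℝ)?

linearly independent

Take coordinates with respect to the standard basis {1, t, t^2}.
Place the vectors as rows of a 3×3 matrix and reduce to echelon form.
The reduction yields 3 nonzero rows, so the rank is 3.
Since rank = 3 (the number of vectors), the set is linearly independent.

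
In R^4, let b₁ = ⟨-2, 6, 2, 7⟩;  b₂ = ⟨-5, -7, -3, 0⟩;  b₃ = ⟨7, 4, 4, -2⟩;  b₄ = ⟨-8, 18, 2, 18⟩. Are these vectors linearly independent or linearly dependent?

Form the 4×4 matrix with these as columns; its determinant is 0.
A zero determinant means the columns are linearly dependent.
Indeed 2b₁ - 2b₂ - 2b₃ - b₄ = 0.

linearly dependent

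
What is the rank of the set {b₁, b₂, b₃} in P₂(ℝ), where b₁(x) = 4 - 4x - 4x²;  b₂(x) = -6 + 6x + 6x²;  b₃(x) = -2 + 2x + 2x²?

Represent each element by its coordinate vector in ℝ³.
Apply Gaussian elimination to the matrix whose rows are b₁, b₂, b₃.
Reduction leaves 1 leading entry, giving rank 1.

rank 1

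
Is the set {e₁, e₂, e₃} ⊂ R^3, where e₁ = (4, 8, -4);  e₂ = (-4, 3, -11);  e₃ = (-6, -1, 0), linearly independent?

The matrix [e₁|e₂|e₃] has determinant 396.
A nonzero determinant means the columns are linearly independent.

linearly independent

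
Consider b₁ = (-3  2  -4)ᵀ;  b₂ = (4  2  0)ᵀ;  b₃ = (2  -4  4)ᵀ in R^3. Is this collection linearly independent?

linearly independent

Form the 3×3 matrix with these as columns; its determinant is 24.
A nonzero determinant means the columns are linearly independent.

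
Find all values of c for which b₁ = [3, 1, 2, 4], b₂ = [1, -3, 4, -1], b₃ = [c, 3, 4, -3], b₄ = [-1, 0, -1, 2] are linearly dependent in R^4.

c = 7

The set is linearly dependent precisely when det[b₁; b₂; b₃; b₄] = 0.
The determinant works out to 31*c - 217.
Setting this to zero gives c = 7.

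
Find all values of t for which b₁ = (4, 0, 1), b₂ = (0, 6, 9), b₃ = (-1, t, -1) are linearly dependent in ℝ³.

t = -1/2

The vectors are dependent exactly when the determinant of the matrix with rows b₁, b₂, b₃ vanishes.
Expanding, det = -36*t - 18.
Solving -36*t - 18 = 0 yields t = -1/2.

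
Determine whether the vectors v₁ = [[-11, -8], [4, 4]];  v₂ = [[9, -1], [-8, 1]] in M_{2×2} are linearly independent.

Write each element as a coordinate vector in ℝ⁴ using {E₁₁, E₁₂, E₂₁, E₂₂}.
Place the vectors as rows of a 2×4 matrix and reduce to echelon form.
The reduction yields 2 nonzero rows, so the rank is 2.
Since rank = 2 (the number of vectors), the set is linearly independent.

linearly independent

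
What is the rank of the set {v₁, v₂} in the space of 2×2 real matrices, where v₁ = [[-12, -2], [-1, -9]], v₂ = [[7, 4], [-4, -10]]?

Pass to coordinate vectors with respect to the basis {E₁₁, E₁₂, E₂₁, E₂₂}.
Put the 4×2 matrix [v₁|v₂] into echelon form.
Exactly 2 pivots survive; hence the rank is 2.

2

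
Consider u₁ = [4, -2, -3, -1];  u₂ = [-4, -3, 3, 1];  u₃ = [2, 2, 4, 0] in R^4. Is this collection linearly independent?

Row-reduce the matrix whose columns are u₁, u₂, u₃.
The reduction yields 3 nonzero rows, so the rank is 3.
Since rank = 3 (the number of vectors), the set is linearly independent.

linearly independent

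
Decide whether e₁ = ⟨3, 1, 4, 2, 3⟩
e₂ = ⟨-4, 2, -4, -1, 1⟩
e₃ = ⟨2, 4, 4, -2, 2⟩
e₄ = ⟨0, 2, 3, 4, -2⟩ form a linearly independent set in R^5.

Place the vectors as rows of a 4×5 matrix and reduce to echelon form.
The reduction yields 4 nonzero rows, so the rank is 4.
Since rank = 4 (the number of vectors), the set is linearly independent.

linearly independent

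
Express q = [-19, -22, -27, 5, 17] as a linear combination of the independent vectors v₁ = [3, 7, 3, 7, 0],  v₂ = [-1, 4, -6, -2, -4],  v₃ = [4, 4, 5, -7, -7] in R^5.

Set up the augmented matrix [v₁ | v₂ | v₃ | q] and row-reduce.
Row-reducing the augmented matrix gives the unique coefficients (α₁, α₂, α₃) = (-2, 1, -3).

q = -2v₁ + v₂ - 3v₃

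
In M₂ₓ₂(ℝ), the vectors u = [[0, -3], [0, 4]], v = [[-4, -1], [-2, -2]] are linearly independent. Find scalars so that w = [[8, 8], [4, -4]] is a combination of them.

w = -2u - 2v

Work in coordinates with respect to the standard basis {E₁₁, E₁₂, E₂₁, E₂₂}.
Write w = c₁u + c₂v and equate components.
The system has the unique solution (c₁, c₂) = (-2, -2).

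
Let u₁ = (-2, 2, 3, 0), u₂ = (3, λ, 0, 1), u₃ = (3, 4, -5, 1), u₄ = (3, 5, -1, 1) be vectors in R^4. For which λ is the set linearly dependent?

λ = 21/4

Place the vectors as rows of a 4×4 matrix; dependence ⇔ determinant zero.
Cofactor expansion gives det = 8*λ - 42.
Setting this to zero gives λ = 21/4.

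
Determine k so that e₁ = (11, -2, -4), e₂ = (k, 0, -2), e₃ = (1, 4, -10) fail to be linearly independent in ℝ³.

Place the vectors as rows of a 3×3 matrix; dependence ⇔ determinant zero.
Cofactor expansion gives det = 92 - 36*k.
This vanishes exactly when k = 23/9.

k = 23/9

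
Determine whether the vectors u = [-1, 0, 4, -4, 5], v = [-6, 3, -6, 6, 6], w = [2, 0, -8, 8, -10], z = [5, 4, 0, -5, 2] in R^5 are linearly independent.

linearly dependent

Row-reduce the matrix whose columns are u, v, w, z.
The reduction yields 3 nonzero rows, so the rank is 3.
Since rank 3 < 4, the set is linearly dependent.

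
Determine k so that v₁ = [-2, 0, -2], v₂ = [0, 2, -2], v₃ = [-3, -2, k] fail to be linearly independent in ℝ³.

Dependence holds iff the 3×3 matrix [v₁ v₂ v₃] is singular.
Expanding, det = -4*k - 4.
Setting this to zero gives k = -1.

k = -1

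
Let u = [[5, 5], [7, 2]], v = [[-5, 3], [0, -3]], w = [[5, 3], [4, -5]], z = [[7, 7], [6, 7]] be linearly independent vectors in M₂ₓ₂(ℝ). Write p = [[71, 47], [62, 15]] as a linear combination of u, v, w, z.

p = 4u - 2v + 4w + 3z

Take coordinate vectors relative to {E₁₁, E₁₂, E₂₁, E₂₂}.
Since u, v, w, z are independent, the coefficients expressing p are uniquely determined by a linear system.
The system has the unique solution (c₁, …, c₄) = (4, -2, 4, 3).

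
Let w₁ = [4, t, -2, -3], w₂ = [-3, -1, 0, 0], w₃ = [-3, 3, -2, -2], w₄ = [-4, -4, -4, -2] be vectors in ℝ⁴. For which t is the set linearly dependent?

t = 32/3

Place the vectors as rows of a 4×4 matrix; dependence ⇔ determinant zero.
Expanding, det = 128 - 12*t.
This vanishes exactly when t = 32/3.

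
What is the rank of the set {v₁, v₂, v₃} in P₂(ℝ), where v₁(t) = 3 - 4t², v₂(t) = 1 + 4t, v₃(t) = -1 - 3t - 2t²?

rank 3

Represent each element by its coordinate vector in ℝ³.
Apply Gaussian elimination to the matrix whose rows are v₁, v₂, v₃.
There are 3 pivot columns, so rank = 3.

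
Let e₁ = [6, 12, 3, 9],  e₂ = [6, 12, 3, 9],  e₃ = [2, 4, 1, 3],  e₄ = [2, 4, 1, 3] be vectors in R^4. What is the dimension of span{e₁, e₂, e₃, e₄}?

Apply Gaussian elimination to the matrix whose rows are e₁, e₂, e₃, e₄.
The echelon form has 1 nonzero row, so the rank is 1.

dim = 1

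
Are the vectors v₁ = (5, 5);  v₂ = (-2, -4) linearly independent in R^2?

linearly independent

Row-reduce the matrix whose columns are v₁, v₂.
The reduction yields 2 nonzero rows, so the rank is 2.
Since rank = 2 (the number of vectors), the set is linearly independent.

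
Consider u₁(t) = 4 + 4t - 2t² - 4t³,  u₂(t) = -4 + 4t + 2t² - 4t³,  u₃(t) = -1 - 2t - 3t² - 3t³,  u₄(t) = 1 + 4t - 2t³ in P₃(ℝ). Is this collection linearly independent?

Take coordinates with respect to the standard basis {1, t, …, t³}.
Place the vectors as rows of a 4×4 matrix and reduce to echelon form.
The reduction yields 4 nonzero rows, so the rank is 4.
Since rank = 4 (the number of vectors), the set is linearly independent.

linearly independent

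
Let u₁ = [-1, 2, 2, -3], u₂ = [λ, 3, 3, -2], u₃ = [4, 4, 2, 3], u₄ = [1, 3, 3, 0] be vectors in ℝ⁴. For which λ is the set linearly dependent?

Place the vectors as rows of a 4×4 matrix; dependence ⇔ determinant zero.
Expanding, det = 18*λ + 2.
Solving 18*λ + 2 = 0 yields λ = -1/9.

λ = -1/9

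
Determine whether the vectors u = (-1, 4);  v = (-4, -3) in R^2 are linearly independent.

linearly independent

The matrix [u|v] has determinant 19.
A nonzero determinant means the columns are linearly independent.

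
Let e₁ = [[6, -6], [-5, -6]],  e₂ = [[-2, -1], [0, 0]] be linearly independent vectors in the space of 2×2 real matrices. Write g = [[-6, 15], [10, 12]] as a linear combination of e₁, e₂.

Identify each element with its coordinate vector in ℝ⁴ via {E₁₁, E₁₂, E₂₁, E₂₂}.
Solve the system with e₁, e₂ as columns and g as the right-hand side.
The system has the unique solution (c₁, c₂) = (-2, -3).

g = -2e₁ - 3e₂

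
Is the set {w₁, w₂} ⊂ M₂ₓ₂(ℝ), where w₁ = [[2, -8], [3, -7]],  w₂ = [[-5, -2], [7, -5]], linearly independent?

linearly independent

Write each element as a coordinate vector in ℝ⁴ using {E₁₁, E₁₂, E₂₁, E₂₂}.
Row-reduce the matrix whose columns are w₁, w₂.
The reduction yields 2 nonzero rows, so the rank is 2.
Since rank = 2 (the number of vectors), the set is linearly independent.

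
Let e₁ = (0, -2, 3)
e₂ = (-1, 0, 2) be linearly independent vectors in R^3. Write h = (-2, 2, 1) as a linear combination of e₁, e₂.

Solve the system with e₁, e₂ as columns and h as the right-hand side.
Back-substitution yields (α₁, α₂) = (-1, 2).

h = -e₁ + 2e₂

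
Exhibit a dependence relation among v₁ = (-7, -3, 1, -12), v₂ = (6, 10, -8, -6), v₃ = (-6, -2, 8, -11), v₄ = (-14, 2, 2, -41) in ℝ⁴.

Set up α₁v₁ + … + α₄v₄ = 0 and solve the homogeneous system.
A generator of the null space is (2, 1, 1, -1).

2v₁ + v₂ + v₃ - v₄ = 0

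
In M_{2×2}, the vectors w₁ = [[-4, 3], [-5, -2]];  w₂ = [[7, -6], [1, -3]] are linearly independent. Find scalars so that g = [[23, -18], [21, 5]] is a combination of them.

g = -4w₁ + w₂

Take coordinate vectors relative to {E₁₁, E₁₂, E₂₁, E₂₂}.
Since w₁, w₂ are independent, the coefficients expressing g are uniquely determined by a linear system.
Row-reducing the augmented matrix gives the unique coefficients (α₁, α₂) = (-4, 1).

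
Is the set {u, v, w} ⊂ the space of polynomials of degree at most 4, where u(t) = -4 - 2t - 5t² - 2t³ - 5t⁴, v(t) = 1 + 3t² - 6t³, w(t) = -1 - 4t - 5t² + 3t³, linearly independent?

linearly independent

Take coordinates with respect to the standard basis {1, t, …, t⁴}.
Row-reduce the matrix whose columns are u, v, w.
The reduction yields 3 nonzero rows, so the rank is 3.
Since rank = 3 (the number of vectors), the set is linearly independent.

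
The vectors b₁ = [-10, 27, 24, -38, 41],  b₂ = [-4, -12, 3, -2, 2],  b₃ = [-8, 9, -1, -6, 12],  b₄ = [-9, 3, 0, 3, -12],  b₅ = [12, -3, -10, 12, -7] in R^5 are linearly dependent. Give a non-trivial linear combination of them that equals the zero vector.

b₁ + 2b₂ + 2b₄ + 3b₅ = 0

Solve the homogeneous system with b₁, b₂, b₃, b₄, b₅ as columns by row-reducing the coefficient matrix.
A generator of the null space is (1, 2, 0, 2, 3).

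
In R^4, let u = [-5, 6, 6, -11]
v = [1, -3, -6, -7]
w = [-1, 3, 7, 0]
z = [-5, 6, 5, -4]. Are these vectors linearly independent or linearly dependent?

linearly dependent

Place the vectors as rows of a 4×4 matrix and reduce to echelon form.
The reduction yields 3 nonzero rows, so the rank is 3.
Since rank 3 < 4, the set is linearly dependent.
Indeed u - v - w - z = 0.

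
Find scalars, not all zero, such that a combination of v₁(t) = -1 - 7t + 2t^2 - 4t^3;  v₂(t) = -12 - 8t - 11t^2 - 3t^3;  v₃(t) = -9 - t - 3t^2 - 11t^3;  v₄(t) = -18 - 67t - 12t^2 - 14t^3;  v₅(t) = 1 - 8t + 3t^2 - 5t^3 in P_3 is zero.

3v₁ + 3v₂ - 2v₃ - v₄ + 3v₅ = 0

Take coordinates with respect to {1, t, …, t^3}.
Solve the homogeneous system with v₁, v₂, v₃, v₄, v₅ as columns by row-reducing the coefficient matrix.
The free variable yields coefficients (3, 3, -2, -1, 3) (any nonzero multiple also works).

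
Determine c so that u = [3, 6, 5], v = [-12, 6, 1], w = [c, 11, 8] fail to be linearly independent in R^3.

The vectors are dependent exactly when the determinant of the matrix with rows u, v, w vanishes.
Cofactor expansion gives det = 27 - 24*c.
Setting this to zero gives c = 9/8.

c = 9/8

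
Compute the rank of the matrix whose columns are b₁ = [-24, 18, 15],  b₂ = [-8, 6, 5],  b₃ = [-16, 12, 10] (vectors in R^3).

Apply Gaussian elimination to the matrix whose rows are b₁, b₂, b₃.
There is 1 pivot column, so rank = 1.

1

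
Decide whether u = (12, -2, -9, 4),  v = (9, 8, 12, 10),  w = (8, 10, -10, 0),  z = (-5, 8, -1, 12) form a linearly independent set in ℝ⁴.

linearly independent

Form the 4×4 matrix with these as columns; its determinant is -48940.
A nonzero determinant means the columns are linearly independent.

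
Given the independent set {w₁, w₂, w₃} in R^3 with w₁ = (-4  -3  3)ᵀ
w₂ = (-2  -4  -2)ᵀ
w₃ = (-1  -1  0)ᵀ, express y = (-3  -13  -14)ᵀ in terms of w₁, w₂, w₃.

y = -2w₁ + 4w₂ + 3w₃

Solve the system with w₁, w₂, w₃ as columns and y as the right-hand side.
Back-substitution yields (a₁, a₂, a₃) = (-2, 4, 3).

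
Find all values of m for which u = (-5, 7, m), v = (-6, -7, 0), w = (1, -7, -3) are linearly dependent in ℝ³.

Place the vectors as rows of a 3×3 matrix; dependence ⇔ determinant zero.
Expanding, det = 49*m - 231.
Solving 49*m - 231 = 0 yields m = 33/7.

m = 33/7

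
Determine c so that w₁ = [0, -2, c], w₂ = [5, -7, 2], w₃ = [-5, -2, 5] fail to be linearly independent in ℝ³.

c = 14/9

Dependence holds iff the 3×3 matrix [w₁ w₂ w₃] is singular.
Cofactor expansion gives det = 70 - 45*c.
Solving 70 - 45*c = 0 yields c = 14/9.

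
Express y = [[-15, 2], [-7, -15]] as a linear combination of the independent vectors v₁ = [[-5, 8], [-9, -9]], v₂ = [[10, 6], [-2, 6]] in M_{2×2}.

y = v₁ - v₂

Work in coordinates with respect to the standard basis {E₁₁, E₁₂, E₂₁, E₂₂}.
Set up the augmented matrix [v₁ | v₂ | y] and row-reduce.
Back-substitution yields (α₁, α₂) = (1, -1).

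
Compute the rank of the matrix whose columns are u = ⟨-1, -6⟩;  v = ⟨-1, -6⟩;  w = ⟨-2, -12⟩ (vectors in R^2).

rank 1

Form the matrix with u, v, w as columns and reduce.
Reduction leaves 1 leading entry, giving rank 1.
(With 3 elements in a 2-dimensional space the rank is at most 2.)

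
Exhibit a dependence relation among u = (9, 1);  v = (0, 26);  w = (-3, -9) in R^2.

u + v + 3w = 0

Write the vectors as columns of a matrix and find a nonzero vector in its null space.
A generator of the null space is (1, 1, 3).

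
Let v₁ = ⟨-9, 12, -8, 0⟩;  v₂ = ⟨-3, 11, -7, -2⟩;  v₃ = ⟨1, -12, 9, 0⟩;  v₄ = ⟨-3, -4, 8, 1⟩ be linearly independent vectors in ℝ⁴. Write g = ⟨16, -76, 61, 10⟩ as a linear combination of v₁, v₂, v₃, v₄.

g = -v₁ - 4v₂ + v₃ + 2v₄

Write g = α₁v₁ + … + α₄v₄ and equate components.
Back-substitution yields (α₁, …, α₄) = (-1, -4, 1, 2).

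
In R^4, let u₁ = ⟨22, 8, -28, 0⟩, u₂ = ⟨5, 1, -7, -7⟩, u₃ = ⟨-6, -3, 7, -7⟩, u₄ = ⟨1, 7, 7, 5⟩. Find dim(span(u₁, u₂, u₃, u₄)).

3

Row-reduce the 4×4 matrix with these as rows.
There are 3 pivot columns, so rank = 3.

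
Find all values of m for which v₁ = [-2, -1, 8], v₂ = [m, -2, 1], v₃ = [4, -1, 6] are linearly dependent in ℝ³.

Place the vectors as rows of a 3×3 matrix; dependence ⇔ determinant zero.
Expanding, det = 82 - 2*m.
This vanishes exactly when m = 41.

m = 41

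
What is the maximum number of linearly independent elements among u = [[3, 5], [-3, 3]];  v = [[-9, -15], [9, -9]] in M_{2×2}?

Represent each element by its coordinate vector in ℝ⁴.
Put the 4×2 matrix [u|v] into echelon form.
Exactly 1 pivot survives; hence the rank is 1.

1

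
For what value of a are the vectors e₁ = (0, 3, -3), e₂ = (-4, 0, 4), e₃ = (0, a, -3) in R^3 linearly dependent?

The vectors are dependent exactly when the determinant of the matrix with rows e₁, e₂, e₃ vanishes.
Cofactor expansion gives det = 12*a - 36.
Solving 12*a - 36 = 0 yields a = 3.

a = 3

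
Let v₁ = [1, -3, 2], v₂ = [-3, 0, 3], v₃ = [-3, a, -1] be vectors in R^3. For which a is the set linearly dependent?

a = 4

Place the vectors as rows of a 3×3 matrix; dependence ⇔ determinant zero.
The determinant works out to 36 - 9*a.
Solving 36 - 9*a = 0 yields a = 4.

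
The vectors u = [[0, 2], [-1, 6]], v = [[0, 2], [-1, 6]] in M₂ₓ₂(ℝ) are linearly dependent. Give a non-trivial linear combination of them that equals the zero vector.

Take coordinates with respect to {E₁₁, E₁₂, E₂₁, E₂₂}.
Solve the homogeneous system with u, v as columns by row-reducing the coefficient matrix.
One solution (up to scaling) is (1, -1).

u - v = 0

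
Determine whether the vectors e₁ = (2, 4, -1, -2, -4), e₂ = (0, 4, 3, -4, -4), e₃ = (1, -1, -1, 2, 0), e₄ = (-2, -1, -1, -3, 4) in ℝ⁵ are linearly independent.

Row-reduce the matrix whose columns are e₁, e₂, e₃, e₄.
The reduction yields 4 nonzero rows, so the rank is 4.
Since rank = 4 (the number of vectors), the set is linearly independent.

linearly independent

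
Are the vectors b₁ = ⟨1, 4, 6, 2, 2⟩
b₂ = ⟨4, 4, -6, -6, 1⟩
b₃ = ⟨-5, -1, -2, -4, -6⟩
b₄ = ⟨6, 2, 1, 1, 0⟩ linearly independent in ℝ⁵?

Place the vectors as rows of a 4×5 matrix and reduce to echelon form.
The reduction yields 4 nonzero rows, so the rank is 4.
Since rank = 4 (the number of vectors), the set is linearly independent.

linearly independent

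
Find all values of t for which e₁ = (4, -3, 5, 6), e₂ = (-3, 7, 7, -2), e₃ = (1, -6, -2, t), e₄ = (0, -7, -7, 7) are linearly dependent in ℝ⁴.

The vectors are dependent exactly when the determinant of the matrix with rows e₁, e₂, e₃, e₄ vanishes.
Cofactor expansion gives det = 1540 - 168*t.
Solving 1540 - 168*t = 0 yields t = 55/6.

t = 55/6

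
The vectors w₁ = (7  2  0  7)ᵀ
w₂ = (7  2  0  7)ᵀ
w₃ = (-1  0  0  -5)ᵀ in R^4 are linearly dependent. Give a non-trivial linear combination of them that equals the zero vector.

w₁ - w₂ = 0

Set up α₁w₁ + … + α₃w₃ = 0 and solve the homogeneous system.
The free variable yields coefficients (1, -1, 0) (any nonzero multiple also works).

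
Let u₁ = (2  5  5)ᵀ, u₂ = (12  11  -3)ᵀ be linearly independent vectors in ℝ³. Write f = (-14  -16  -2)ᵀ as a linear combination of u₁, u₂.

Since u₁, u₂ are independent, the coefficients expressing f are uniquely determined by a linear system.
Back-substitution yields (α₁, α₂) = (-1, -1).

f = -u₁ - u₂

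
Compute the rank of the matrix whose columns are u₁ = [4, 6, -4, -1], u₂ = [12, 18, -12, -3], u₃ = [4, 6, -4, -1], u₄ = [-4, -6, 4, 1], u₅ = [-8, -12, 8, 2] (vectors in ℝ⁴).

Apply Gaussian elimination to the matrix whose rows are u₁, u₂, u₃, u₄, u₅.
Exactly 1 pivot survives; hence the rank is 1.
(With 5 elements in a 4-dimensional space the rank is at most 4.)

1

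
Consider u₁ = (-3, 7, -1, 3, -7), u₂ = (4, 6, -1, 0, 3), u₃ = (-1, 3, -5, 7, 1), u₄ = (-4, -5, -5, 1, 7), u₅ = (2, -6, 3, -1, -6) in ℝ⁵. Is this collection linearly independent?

linearly independent

The matrix [u₁|u₂|u₃|u₄|u₅] has determinant 8516.
A nonzero determinant means the columns are linearly independent.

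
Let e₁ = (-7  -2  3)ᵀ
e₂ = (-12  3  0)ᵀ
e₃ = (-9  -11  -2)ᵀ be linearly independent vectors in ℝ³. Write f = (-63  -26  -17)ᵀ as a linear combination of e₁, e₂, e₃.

f = -3e₁ + 4e₂ + 4e₃

Write f = α₁e₁ + … + α₃e₃ and equate components.
Back-substitution yields (α₁, α₂, α₃) = (-3, 4, 4).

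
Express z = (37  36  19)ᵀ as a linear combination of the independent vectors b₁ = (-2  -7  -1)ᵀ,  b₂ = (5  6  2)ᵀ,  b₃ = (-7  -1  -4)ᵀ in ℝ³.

z = -3b₁ + 2b₂ - 3b₃

Write z = α₁b₁ + … + α₃b₃ and equate components.
Back-substitution yields (α₁, α₂, α₃) = (-3, 2, -3).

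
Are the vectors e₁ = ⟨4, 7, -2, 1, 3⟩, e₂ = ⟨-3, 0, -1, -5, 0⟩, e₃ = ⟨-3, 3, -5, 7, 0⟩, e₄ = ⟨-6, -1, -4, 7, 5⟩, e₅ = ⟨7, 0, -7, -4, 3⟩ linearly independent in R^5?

The matrix [e₁|e₂|e₃|e₄|e₅] has determinant -25444.
A nonzero determinant means the columns are linearly independent.

linearly independent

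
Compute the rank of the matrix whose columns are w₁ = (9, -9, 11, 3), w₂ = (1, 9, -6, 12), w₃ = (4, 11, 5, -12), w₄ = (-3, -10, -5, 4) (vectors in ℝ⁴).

Row-reduce the 4×4 matrix with these as rows.
The echelon form has 4 nonzero rows, so the rank is 4.

rank 4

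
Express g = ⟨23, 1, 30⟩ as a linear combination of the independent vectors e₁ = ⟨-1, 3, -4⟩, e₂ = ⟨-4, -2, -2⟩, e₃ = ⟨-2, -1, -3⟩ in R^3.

Set up the augmented matrix [e₁ | e₂ | e₃ | g] and row-reduce.
The system has the unique solution (a₁, a₂, a₃) = (-3, -3, -4).

g = -3e₁ - 3e₂ - 4e₃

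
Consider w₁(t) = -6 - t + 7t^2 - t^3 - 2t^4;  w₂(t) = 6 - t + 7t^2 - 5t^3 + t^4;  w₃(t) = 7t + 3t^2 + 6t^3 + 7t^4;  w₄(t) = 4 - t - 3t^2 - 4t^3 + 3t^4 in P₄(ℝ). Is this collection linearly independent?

linearly independent

Write each element as a coordinate vector in ℝ⁵ using {1, t, …, t^4}.
Place the vectors as rows of a 4×5 matrix and reduce to echelon form.
The reduction yields 4 nonzero rows, so the rank is 4.
Since rank = 4 (the number of vectors), the set is linearly independent.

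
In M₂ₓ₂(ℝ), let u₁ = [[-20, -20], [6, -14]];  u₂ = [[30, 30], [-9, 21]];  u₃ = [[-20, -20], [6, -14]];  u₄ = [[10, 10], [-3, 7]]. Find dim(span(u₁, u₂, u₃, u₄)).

Use coordinates relative to {E₁₁, E₁₂, E₂₁, E₂₂}.
Put the 4×4 matrix [u₁|u₂|u₃|u₄] into echelon form.
Reduction leaves 1 leading entry, giving rank 1.

1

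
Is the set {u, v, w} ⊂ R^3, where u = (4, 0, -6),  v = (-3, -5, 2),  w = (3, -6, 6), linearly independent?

Form the 3×3 matrix with these as columns; its determinant is -270.
A nonzero determinant means the columns are linearly independent.

linearly independent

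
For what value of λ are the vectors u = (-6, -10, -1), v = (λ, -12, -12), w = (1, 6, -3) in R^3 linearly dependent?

λ = -15

Place the vectors as rows of a 3×3 matrix; dependence ⇔ determinant zero.
Expanding, det = -36*λ - 540.
Solving -36*λ - 540 = 0 yields λ = -15.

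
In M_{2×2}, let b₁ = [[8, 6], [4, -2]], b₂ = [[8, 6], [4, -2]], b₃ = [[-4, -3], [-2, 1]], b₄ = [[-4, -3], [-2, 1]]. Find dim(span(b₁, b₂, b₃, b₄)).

Use coordinates relative to {E₁₁, E₁₂, E₂₁, E₂₂}.
Row-reduce the 4×4 matrix with these as rows.
The echelon form has 1 nonzero row, so the rank is 1.

dim = 1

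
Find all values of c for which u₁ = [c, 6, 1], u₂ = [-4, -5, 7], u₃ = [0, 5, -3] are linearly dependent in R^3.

c = -23/5

Place the vectors as rows of a 3×3 matrix; dependence ⇔ determinant zero.
Cofactor expansion gives det = -20*c - 92.
Setting this to zero gives c = -23/5.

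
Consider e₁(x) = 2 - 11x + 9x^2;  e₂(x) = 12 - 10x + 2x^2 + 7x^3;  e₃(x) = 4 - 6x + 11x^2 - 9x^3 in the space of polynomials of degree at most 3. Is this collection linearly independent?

Take coordinates with respect to the standard basis {1, x, …, x^3}.
Row-reduce the matrix whose columns are e₁, e₂, e₃.
The reduction yields 3 nonzero rows, so the rank is 3.
Since rank = 3 (the number of vectors), the set is linearly independent.

linearly independent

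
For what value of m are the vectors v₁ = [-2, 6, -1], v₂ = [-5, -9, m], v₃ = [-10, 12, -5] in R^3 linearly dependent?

m = -5/2

Dependence holds iff the 3×3 matrix [v₁ v₂ v₃] is singular.
Cofactor expansion gives det = -36*m - 90.
Setting this to zero gives m = -5/2.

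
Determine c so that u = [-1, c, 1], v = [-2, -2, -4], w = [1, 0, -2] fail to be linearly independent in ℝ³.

c = -1/4

The set is linearly dependent precisely when det[u; v; w] = 0.
The determinant works out to -8*c - 2.
Solving -8*c - 2 = 0 yields c = -1/4.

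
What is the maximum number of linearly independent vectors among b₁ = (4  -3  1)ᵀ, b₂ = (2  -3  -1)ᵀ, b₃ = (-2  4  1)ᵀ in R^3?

3

Form the matrix with b₁, b₂, b₃ as columns and reduce.
There are 3 pivot columns, so rank = 3.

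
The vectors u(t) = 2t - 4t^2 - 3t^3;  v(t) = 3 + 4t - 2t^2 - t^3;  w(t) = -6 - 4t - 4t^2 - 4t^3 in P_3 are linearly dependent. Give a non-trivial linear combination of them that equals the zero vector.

Pass to coordinate vectors relative to the basis {1, t, …, t^3}.
Write the vectors as columns of a matrix and find a nonzero vector in its null space.
A generator of the null space is (2, -2, -1).

2u - 2v - w = 0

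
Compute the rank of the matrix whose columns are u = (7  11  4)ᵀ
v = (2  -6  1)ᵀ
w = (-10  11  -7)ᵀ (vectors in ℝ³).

Row-reduce the 3×3 matrix with these as rows.
Exactly 3 pivots survive; hence the rank is 3.

rank 3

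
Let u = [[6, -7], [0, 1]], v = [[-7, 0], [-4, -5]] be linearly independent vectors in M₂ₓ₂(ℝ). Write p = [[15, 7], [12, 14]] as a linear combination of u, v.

Take coordinate vectors relative to {E₁₁, E₁₂, E₂₁, E₂₂}.
Since u, v are independent, the coefficients expressing p are uniquely determined by a linear system.
The system has the unique solution (α₁, α₂) = (-1, -3).

p = -u - 3v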